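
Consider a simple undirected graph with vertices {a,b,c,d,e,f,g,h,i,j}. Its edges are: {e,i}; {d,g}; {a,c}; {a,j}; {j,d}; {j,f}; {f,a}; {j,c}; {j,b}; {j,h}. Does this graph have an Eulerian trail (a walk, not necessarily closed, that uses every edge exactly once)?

No

Degrees: a:3, b:1, c:2, d:2, e:1, f:2, g:1, h:1, i:1, j:6
Odd-degree vertices: a, b, e, g, h, i (6 total).
With 6 odd-degree vertices (more than two), no single trail can use every edge.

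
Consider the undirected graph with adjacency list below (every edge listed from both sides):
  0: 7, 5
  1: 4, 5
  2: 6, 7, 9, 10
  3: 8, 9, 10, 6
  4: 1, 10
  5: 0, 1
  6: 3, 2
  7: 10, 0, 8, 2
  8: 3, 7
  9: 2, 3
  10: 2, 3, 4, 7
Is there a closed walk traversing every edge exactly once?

Degrees: 0:2, 1:2, 2:4, 3:4, 4:2, 5:2, 6:2, 7:4, 8:2, 9:2, 10:4
Every vertex has even degree and the edges form a single connected piece, so an Eulerian circuit exists.

Yes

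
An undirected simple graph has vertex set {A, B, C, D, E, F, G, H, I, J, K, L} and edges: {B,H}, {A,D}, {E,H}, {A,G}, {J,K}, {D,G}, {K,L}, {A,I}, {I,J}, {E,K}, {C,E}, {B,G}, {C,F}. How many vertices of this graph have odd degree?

Degrees: A:3, B:2, C:2, D:2, E:3, F:1, G:3, H:2, I:2, J:2, K:3, L:1
Odd-degree vertices: A, E, F, G, K, L.

6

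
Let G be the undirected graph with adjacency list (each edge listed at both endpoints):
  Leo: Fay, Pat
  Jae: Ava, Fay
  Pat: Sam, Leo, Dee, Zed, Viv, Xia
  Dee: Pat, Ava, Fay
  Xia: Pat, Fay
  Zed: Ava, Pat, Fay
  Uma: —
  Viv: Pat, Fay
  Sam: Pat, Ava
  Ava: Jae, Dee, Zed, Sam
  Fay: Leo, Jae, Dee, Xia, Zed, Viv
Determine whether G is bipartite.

Color {Pat, Uma, Ava, Fay} black and {Leo, Jae, Dee, Xia, Zed, Viv, Sam} white. No edge joins two same-colored vertices, so the graph is bipartite.

Yes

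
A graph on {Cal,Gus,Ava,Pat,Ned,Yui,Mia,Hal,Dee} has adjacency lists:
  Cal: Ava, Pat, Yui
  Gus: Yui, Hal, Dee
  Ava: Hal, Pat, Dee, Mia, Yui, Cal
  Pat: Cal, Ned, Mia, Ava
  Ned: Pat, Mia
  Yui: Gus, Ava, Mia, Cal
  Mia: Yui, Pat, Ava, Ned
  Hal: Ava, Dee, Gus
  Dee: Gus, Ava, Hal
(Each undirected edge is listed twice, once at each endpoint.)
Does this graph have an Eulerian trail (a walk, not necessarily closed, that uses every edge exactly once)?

No

Degrees: Cal:3, Gus:3, Ava:6, Pat:4, Ned:2, Yui:4, Mia:4, Hal:3, Dee:3
Odd-degree vertices: Cal, Gus, Hal, Dee (4 total).
With 4 odd-degree vertices (more than two), no single trail can use every edge.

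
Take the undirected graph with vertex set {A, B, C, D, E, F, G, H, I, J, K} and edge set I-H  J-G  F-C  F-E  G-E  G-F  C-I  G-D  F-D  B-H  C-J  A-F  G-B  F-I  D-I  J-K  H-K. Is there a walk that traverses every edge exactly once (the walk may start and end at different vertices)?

No

Degrees: A:1, B:2, C:3, D:3, E:2, F:6, G:5, H:3, I:4, J:3, K:2
Odd-degree vertices: A, C, D, G, H, J (6 total).
An Eulerian trail requires 0 or 2 odd-degree vertices; here there are 6.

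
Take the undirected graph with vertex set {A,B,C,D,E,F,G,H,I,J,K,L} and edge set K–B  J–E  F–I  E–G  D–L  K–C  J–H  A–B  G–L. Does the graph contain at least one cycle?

No

|V| = 12, |E| = 9, number of components = 3.
Since 9 = 12 - 3, the graph is a forest and contains no cycle.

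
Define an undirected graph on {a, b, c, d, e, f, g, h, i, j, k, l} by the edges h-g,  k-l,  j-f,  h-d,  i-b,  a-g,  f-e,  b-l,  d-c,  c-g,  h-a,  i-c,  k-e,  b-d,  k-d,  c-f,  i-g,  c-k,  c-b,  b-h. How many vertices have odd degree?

4

Degrees: a:2, b:5, c:6, d:4, e:2, f:3, g:4, h:4, i:3, j:1, k:4, l:2
Odd-degree vertices: b, f, i, j.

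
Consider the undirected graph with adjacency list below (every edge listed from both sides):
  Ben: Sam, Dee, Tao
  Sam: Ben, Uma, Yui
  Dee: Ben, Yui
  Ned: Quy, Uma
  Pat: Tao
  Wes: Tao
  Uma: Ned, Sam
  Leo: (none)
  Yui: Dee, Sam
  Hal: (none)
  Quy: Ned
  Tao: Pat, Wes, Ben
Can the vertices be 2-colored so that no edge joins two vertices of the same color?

Partition the vertices as {Sam, Dee, Ned, Leo, Hal, Tao} vs {Ben, Pat, Wes, Uma, Yui, Quy}. Each listed edge has one endpoint in each part, so the graph is bipartite.

Yes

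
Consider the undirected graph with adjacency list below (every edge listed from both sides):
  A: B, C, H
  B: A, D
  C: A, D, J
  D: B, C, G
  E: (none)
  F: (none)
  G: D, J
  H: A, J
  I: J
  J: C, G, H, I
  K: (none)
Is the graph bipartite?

Partition the vertices as {B, C, E, F, G, H, I, K} vs {A, D, J}. Each listed edge has one endpoint in each part, so the graph is bipartite.

Yes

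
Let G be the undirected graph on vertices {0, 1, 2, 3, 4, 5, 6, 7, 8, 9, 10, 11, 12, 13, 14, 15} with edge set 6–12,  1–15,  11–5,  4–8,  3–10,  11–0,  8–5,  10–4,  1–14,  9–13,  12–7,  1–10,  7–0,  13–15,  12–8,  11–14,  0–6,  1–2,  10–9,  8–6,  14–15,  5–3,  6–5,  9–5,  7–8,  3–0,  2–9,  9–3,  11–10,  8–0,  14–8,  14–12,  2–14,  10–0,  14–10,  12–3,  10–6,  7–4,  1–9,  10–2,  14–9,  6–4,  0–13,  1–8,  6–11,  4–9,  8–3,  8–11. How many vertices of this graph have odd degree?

8

Degrees: 0:7, 1:6, 2:4, 3:6, 4:5, 5:5, 6:7, 7:4, 8:10, 9:8, 10:9, 11:6, 12:5, 13:3, 14:8, 15:3
Odd-degree vertices: 0, 4, 5, 6, 10, 12, 13, 15.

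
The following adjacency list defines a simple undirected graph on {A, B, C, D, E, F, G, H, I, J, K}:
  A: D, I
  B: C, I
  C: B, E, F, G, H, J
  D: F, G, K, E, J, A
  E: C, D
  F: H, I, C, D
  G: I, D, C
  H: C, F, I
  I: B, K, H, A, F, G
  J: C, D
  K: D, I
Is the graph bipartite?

The cycle F-H-I-F has length 3, which is odd, so the graph is not bipartite.

No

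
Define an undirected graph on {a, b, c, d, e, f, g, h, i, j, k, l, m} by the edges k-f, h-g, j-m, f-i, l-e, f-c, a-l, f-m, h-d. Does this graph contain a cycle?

No

|V| = 13, |E| = 9, number of components = 4.
Since 9 = 13 - 4, the graph is a forest and contains no cycle.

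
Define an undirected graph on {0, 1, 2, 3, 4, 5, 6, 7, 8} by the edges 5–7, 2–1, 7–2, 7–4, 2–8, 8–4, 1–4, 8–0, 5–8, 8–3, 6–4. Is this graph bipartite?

Yes

A valid 2-coloring puts {1, 6, 7, 8} on one side and {0, 2, 3, 4, 5} on the other; every edge crosses between the two sides.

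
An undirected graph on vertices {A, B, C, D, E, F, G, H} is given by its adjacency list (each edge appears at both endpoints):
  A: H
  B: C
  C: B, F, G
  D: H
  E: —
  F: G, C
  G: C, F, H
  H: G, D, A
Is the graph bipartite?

No

F-C-G-F is an odd cycle (length 3), and a bipartite graph can contain only even cycles.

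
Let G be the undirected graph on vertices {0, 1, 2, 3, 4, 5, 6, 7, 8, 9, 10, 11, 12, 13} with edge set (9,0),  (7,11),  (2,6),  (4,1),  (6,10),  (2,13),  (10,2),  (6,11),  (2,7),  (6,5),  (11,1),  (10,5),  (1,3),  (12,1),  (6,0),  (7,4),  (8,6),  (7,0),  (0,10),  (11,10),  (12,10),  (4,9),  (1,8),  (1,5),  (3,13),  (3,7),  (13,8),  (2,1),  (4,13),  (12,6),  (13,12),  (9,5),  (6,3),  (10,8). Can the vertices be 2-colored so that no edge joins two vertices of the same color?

10-6-2-10 is an odd cycle (length 3), and a bipartite graph can contain only even cycles.

No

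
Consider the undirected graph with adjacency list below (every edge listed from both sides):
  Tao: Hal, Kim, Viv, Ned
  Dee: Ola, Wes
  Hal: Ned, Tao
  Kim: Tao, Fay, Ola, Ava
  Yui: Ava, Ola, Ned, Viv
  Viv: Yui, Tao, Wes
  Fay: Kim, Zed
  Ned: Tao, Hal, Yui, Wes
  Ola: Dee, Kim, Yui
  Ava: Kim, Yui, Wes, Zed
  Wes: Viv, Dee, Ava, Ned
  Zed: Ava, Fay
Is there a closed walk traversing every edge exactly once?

Degrees: Tao:4, Dee:2, Hal:2, Kim:4, Yui:4, Viv:3, Fay:2, Ned:4, Ola:3, Ava:4, Wes:4, Zed:2
Viv, Ola have odd degree; an Eulerian circuit needs every degree to be even, so none exists.

No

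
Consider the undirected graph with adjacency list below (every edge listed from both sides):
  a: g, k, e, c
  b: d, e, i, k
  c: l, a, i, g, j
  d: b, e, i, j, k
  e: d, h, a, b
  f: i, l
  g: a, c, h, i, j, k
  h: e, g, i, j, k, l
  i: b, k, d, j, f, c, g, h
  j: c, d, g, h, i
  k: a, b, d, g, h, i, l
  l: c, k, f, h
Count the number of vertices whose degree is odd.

4

Degrees: a:4, b:4, c:5, d:5, e:4, f:2, g:6, h:6, i:8, j:5, k:7, l:4
Odd-degree vertices: c, d, j, k.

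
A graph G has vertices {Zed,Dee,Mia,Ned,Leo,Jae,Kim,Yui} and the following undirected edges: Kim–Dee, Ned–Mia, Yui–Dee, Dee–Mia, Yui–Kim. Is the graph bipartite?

No

Dee-Kim-Yui-Dee is an odd cycle (length 3), and a bipartite graph can contain only even cycles.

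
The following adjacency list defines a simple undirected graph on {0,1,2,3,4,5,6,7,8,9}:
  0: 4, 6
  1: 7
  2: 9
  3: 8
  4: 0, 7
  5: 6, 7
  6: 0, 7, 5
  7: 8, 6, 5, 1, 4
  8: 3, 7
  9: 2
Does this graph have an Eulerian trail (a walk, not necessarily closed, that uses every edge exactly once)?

No

Degrees: 0:2, 1:1, 2:1, 3:1, 4:2, 5:2, 6:3, 7:5, 8:2, 9:1
Odd-degree vertices: 1, 2, 3, 6, 7, 9 (6 total).
An Eulerian trail requires 0 or 2 odd-degree vertices; here there are 6.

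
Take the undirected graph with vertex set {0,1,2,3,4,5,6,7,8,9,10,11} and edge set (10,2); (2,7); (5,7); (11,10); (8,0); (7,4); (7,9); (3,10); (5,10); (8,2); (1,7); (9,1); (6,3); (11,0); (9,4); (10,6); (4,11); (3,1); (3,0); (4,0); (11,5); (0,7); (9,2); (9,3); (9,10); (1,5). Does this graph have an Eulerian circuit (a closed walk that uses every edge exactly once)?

Degrees: 0:5, 1:4, 2:4, 3:5, 4:4, 5:4, 6:2, 7:6, 8:2, 9:6, 10:6, 11:4
Vertices with odd degree: 0, 3. An Eulerian circuit requires all degrees even.

No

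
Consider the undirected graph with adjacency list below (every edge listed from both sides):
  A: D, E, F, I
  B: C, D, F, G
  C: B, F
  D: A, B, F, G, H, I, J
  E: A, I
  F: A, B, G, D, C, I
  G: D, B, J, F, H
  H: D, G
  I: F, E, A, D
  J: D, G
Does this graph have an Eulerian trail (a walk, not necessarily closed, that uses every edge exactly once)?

Degrees: A:4, B:4, C:2, D:7, E:2, F:6, G:5, H:2, I:4, J:2
Odd-degree vertices: D, G (2 total).
The non-isolated vertices are connected and exactly 2 have odd degree, so an Eulerian trail exists (from D to G).

Yes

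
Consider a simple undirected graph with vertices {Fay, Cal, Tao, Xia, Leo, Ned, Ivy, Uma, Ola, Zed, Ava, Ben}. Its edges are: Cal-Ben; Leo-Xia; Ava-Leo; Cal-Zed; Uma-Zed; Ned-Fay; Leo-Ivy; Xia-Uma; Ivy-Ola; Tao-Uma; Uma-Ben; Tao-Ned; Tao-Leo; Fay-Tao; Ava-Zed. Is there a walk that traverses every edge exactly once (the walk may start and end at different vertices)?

Degrees: Fay:2, Cal:2, Tao:4, Xia:2, Leo:4, Ned:2, Ivy:2, Uma:4, Ola:1, Zed:3, Ava:2, Ben:2
Odd-degree vertices: Ola, Zed (2 total).
With 2 odd-degree vertices and all edges in one connected piece, an Eulerian trail exists (from Ola to Zed).

Yes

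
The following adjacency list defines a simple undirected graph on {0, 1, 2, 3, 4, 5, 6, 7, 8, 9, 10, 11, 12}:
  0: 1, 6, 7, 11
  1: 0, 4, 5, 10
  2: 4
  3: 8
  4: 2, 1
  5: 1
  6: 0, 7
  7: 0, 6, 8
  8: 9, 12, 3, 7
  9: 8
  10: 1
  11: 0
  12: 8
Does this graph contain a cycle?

The graph has 13 vertices, 13 edges, and 1 connected component.
One cycle is 0-7-6-0.

Yes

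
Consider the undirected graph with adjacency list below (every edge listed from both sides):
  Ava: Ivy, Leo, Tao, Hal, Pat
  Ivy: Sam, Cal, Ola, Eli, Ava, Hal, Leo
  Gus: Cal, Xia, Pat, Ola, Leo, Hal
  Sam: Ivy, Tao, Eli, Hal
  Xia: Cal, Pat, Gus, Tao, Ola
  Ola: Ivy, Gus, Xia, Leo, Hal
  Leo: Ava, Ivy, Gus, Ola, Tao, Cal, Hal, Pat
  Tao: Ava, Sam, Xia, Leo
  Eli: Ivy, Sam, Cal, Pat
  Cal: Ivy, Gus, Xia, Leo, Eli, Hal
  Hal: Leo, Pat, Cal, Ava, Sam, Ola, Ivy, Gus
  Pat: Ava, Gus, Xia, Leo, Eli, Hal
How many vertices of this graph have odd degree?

Degrees: Ava:5, Ivy:7, Gus:6, Sam:4, Xia:5, Ola:5, Leo:8, Tao:4, Eli:4, Cal:6, Hal:8, Pat:6
Odd-degree vertices: Ava, Ivy, Xia, Ola.

4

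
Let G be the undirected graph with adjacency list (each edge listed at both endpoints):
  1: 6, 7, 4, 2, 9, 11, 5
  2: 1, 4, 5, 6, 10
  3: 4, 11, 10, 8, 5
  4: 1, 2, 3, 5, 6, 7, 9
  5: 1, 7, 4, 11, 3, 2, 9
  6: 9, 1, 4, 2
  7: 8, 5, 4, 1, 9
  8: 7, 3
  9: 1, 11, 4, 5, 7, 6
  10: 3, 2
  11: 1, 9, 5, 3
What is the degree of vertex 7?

5

Neighbors of 7: 1, 4, 5, 8, 9.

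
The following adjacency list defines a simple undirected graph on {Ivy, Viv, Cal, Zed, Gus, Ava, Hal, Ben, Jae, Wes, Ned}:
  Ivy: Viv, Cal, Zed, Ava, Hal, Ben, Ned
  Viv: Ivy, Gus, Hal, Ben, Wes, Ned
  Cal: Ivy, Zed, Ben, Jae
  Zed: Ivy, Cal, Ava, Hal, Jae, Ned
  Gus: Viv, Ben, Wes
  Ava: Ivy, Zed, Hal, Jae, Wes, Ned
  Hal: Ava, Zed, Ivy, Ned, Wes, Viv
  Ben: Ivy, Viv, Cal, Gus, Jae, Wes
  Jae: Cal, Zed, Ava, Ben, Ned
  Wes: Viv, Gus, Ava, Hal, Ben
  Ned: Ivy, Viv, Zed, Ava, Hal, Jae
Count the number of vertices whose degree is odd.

4

Degrees: Ivy:7, Viv:6, Cal:4, Zed:6, Gus:3, Ava:6, Hal:6, Ben:6, Jae:5, Wes:5, Ned:6
Odd-degree vertices: Ivy, Gus, Jae, Wes.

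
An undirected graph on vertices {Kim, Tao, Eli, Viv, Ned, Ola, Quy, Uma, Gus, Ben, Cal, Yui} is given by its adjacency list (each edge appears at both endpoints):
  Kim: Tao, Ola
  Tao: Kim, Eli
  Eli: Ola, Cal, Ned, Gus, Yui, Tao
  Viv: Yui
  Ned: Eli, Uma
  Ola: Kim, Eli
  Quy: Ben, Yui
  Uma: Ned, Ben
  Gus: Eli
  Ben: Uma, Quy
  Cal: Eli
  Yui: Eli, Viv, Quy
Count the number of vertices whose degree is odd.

Degrees: Kim:2, Tao:2, Eli:6, Viv:1, Ned:2, Ola:2, Quy:2, Uma:2, Gus:1, Ben:2, Cal:1, Yui:3
Odd-degree vertices: Viv, Gus, Cal, Yui.

4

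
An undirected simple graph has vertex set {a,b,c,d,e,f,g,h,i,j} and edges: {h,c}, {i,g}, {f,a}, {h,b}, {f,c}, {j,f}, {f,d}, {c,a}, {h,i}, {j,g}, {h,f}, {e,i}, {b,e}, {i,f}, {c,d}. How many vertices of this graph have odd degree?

0

Degrees: a:2, b:2, c:4, d:2, e:2, f:6, g:2, h:4, i:4, j:2
Odd-degree vertices: none.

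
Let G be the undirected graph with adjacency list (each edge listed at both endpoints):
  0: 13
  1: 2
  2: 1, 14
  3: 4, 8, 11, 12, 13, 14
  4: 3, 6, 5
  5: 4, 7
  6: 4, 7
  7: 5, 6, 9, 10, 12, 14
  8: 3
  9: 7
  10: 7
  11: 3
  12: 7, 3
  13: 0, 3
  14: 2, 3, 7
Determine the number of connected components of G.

Component: {0, 1, 2, 3, 4, 5, 6, 7, 8, 9, 10, 11, 12, 13, 14}

1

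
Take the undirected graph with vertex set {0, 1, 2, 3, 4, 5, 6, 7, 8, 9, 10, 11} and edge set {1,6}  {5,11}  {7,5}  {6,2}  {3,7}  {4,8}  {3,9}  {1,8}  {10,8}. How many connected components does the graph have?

3

Component: {0}
Component: {3, 5, 7, 9, 11}
Component: {1, 2, 4, 6, 8, 10}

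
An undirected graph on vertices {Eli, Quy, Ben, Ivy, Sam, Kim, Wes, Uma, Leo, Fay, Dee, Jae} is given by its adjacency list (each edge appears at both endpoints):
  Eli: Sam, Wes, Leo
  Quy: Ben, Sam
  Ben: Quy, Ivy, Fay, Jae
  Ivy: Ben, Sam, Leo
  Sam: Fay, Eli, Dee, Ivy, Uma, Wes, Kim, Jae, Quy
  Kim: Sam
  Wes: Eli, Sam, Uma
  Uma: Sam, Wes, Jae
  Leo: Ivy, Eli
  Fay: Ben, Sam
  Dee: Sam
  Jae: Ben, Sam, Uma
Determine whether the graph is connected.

Starting from Eli and exploring outward reaches every vertex (Eli, Wes, Leo, Sam, Uma, Ivy, Dee, Kim, Fay, Quy, Jae, Ben); the graph is connected.

Yes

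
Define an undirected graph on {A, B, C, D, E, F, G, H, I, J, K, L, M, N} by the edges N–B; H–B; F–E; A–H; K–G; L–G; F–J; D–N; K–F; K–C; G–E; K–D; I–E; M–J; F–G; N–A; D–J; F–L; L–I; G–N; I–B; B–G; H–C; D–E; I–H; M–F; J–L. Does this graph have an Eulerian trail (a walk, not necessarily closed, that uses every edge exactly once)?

Yes

Degrees: A:2, B:4, C:2, D:4, E:4, F:6, G:6, H:4, I:4, J:4, K:4, L:4, M:2, N:4
Odd-degree vertices: none (0 total).
The non-isolated vertices are connected and exactly 0 have odd degree, so an Eulerian trail exists.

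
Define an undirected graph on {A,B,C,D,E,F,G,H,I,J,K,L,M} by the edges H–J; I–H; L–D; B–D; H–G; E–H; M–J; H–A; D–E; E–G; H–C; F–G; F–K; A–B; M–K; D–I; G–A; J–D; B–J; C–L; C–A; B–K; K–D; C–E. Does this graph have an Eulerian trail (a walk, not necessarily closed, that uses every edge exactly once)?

Degrees: A:4, B:4, C:4, D:6, E:4, F:2, G:4, H:6, I:2, J:4, K:4, L:2, M:2
Odd-degree vertices: none (0 total).
The non-isolated vertices are connected and exactly 0 have odd degree, so an Eulerian trail exists.

Yes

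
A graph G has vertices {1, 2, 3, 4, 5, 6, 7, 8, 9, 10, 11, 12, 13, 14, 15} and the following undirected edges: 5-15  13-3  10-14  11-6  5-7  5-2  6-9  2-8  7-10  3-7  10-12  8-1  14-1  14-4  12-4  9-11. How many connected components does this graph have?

2

Component: {6, 9, 11}
Component: {1, 2, 3, 4, 5, 7, 8, 10, 12, 13, 14, 15}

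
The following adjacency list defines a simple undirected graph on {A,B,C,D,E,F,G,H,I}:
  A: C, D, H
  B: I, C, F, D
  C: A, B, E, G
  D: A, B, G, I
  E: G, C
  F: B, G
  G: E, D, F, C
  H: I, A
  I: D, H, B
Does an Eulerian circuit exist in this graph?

No

Degrees: A:3, B:4, C:4, D:4, E:2, F:2, G:4, H:2, I:3
Vertices with odd degree: A, I. An Eulerian circuit requires all degrees even.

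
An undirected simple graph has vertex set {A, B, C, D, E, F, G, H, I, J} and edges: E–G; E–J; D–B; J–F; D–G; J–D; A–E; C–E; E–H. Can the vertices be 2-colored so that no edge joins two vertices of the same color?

A valid 2-coloring puts {D, E, F, I} on one side and {A, B, C, G, H, J} on the other; every edge crosses between the two sides.

Yes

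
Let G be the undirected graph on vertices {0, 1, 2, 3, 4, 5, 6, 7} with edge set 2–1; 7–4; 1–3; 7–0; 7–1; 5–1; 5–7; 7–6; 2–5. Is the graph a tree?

No

|V| = 8, |E| = 9.
Connected but with 9 > 7 edges, so it has a cycle and is not a tree.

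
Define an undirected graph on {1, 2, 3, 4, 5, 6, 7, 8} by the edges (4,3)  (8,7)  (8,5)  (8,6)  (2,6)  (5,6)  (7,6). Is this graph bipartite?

No

The cycle 5-6-8-5 has length 3, which is odd, so the graph is not bipartite.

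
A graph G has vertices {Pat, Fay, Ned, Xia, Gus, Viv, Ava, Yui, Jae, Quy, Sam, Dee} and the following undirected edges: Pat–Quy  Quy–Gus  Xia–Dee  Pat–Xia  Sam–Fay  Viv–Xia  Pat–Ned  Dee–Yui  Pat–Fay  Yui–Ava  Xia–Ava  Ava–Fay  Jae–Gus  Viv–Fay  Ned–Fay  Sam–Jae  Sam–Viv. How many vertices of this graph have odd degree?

4

Degrees: Pat:4, Fay:5, Ned:2, Xia:4, Gus:2, Viv:3, Ava:3, Yui:2, Jae:2, Quy:2, Sam:3, Dee:2
Odd-degree vertices: Fay, Viv, Ava, Sam.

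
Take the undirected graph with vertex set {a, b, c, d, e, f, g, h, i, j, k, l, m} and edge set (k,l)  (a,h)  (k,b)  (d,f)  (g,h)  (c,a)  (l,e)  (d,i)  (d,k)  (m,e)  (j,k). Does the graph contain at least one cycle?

No

The graph has 13 vertices, 11 edges, and 2 connected components.
A forest on 13 vertices with 2 components has exactly 11 edges, which matches — so no cycle.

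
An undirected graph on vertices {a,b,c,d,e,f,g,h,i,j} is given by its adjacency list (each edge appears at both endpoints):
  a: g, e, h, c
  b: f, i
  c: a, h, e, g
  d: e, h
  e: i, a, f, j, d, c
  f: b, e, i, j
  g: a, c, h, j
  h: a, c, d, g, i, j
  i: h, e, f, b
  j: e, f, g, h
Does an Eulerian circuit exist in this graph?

Degrees: a:4, b:2, c:4, d:2, e:6, f:4, g:4, h:6, i:4, j:4
All degrees are even and the non-isolated vertices are connected — an Eulerian circuit exists.

Yes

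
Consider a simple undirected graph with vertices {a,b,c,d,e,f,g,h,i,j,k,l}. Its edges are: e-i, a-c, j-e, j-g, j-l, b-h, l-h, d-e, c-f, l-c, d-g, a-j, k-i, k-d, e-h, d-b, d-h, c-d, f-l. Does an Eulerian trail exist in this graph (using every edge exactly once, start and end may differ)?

Yes

Degrees: a:2, b:2, c:4, d:6, e:4, f:2, g:2, h:4, i:2, j:4, k:2, l:4
Odd-degree vertices: none (0 total).
The non-isolated vertices are connected and exactly 0 have odd degree, so an Eulerian trail exists.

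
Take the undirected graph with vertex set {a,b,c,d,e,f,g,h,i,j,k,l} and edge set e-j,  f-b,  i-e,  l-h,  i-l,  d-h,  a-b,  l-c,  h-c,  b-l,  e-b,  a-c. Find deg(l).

Neighbors of l: b, c, h, i.

4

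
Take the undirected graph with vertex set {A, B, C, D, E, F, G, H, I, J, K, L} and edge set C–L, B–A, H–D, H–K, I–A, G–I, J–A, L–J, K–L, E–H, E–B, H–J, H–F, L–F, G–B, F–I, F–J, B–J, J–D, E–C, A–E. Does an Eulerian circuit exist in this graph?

No

Degrees: A:4, B:4, C:2, D:2, E:4, F:4, G:2, H:5, I:3, J:6, K:2, L:4
Vertices with odd degree: H, I. An Eulerian circuit requires all degrees even.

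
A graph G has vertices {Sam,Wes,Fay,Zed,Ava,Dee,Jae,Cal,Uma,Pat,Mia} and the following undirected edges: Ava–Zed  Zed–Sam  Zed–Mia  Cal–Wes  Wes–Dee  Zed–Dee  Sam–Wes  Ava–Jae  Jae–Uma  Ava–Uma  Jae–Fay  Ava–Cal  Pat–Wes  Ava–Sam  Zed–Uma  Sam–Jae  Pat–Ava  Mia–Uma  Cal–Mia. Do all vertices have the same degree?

No

Degrees: Sam:4, Wes:4, Fay:1, Zed:5, Ava:6, Dee:2, Jae:4, Cal:3, Uma:4, Pat:2, Mia:3
Vertex Fay has degree 1 while Ava has degree 6, so the graph is not regular.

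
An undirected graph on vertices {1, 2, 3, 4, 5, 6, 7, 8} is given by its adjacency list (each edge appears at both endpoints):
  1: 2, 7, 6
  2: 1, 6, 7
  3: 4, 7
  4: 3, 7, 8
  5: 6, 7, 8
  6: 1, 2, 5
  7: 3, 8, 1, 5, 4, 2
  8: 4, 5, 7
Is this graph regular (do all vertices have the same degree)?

No

Degrees: 1:3, 2:3, 3:2, 4:3, 5:3, 6:3, 7:6, 8:3
Degrees are not all equal (e.g. deg(3)=2 but deg(7)=6); not regular.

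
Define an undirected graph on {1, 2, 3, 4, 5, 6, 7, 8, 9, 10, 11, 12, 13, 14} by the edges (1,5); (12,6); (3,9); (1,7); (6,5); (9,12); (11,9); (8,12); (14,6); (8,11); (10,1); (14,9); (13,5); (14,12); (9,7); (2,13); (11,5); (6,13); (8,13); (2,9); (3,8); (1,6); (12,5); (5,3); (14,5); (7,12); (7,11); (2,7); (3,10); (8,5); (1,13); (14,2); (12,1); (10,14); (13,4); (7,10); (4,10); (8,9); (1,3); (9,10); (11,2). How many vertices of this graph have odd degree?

Degrees: 1:7, 2:5, 3:5, 4:2, 5:8, 6:5, 7:6, 8:6, 9:8, 10:6, 11:5, 12:7, 13:6, 14:6
Odd-degree vertices: 1, 2, 3, 6, 11, 12.

6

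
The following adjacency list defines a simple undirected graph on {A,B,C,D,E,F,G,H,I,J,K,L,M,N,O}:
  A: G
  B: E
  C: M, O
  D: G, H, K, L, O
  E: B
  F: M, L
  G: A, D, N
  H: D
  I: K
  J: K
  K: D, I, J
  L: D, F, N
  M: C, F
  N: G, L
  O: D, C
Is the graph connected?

Component: {B, E}
Component: {A, C, D, F, G, H, I, J, K, L, M, N, O}
No edge joins these 2 groups, so the graph is disconnected.

No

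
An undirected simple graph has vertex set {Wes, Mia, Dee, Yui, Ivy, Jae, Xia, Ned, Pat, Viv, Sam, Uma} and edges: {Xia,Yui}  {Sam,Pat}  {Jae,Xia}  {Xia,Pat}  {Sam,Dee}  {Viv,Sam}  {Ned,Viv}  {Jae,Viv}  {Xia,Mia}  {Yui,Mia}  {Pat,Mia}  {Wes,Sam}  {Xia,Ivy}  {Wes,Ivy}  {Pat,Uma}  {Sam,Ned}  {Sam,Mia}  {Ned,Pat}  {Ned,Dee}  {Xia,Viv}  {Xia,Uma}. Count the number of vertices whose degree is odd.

2

Degrees: Wes:2, Mia:4, Dee:2, Yui:2, Ivy:2, Jae:2, Xia:7, Ned:4, Pat:5, Viv:4, Sam:6, Uma:2
Odd-degree vertices: Xia, Pat.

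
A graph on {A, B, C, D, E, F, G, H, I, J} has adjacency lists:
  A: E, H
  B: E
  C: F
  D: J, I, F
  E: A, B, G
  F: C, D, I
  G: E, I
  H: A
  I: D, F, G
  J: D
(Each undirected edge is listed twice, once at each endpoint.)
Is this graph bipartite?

No

The cycle I-F-D-I has length 3, which is odd, so the graph is not bipartite.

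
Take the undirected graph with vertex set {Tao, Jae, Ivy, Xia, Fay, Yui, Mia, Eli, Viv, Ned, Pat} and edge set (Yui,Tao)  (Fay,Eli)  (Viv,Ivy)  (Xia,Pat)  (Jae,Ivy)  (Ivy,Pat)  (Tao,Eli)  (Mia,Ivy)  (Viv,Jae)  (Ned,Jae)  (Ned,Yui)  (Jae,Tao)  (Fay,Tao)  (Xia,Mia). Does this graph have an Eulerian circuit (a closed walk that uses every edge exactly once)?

Yes

Degrees: Tao:4, Jae:4, Ivy:4, Xia:2, Fay:2, Yui:2, Mia:2, Eli:2, Viv:2, Ned:2, Pat:2
All degrees are even and the non-isolated vertices are connected — an Eulerian circuit exists.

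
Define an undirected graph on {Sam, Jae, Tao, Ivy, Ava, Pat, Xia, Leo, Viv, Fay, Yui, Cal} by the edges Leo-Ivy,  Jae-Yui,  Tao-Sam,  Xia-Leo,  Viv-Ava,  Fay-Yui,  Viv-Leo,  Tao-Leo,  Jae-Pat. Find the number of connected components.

3

Component: {Cal}
Component: {Jae, Pat, Fay, Yui}
Component: {Sam, Tao, Ivy, Ava, Xia, Leo, Viv}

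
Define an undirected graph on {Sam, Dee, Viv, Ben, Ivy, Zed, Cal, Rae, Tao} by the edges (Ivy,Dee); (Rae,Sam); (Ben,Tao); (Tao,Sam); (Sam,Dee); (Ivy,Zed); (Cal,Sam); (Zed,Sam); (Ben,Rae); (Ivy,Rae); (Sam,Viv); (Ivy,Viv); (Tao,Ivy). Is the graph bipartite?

Yes

Color {Dee, Viv, Zed, Cal, Rae, Tao} black and {Sam, Ben, Ivy} white. No edge joins two same-colored vertices, so the graph is bipartite.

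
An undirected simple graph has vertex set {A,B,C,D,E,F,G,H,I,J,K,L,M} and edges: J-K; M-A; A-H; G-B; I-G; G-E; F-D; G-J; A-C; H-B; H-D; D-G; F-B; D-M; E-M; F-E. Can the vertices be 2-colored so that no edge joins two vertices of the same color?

Yes

Color {C, F, G, H, K, L, M} black and {A, B, D, E, I, J} white. No edge joins two same-colored vertices, so the graph is bipartite.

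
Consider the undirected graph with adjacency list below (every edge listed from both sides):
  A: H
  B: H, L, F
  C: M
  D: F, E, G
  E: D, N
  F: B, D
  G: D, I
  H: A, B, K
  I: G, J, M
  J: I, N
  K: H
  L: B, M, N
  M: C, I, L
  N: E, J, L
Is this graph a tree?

The graph has 14 vertices and 16 edges.
A tree on 14 vertices has exactly 13 edges; this graph has 16, so it contains a cycle and is not a tree.

No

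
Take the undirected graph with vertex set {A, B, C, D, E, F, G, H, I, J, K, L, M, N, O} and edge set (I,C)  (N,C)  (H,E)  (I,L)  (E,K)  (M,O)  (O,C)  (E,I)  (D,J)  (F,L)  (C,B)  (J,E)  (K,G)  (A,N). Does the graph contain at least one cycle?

No

|V| = 15, |E| = 14, number of components = 1.
A forest on 15 vertices with 1 component has exactly 14 edges, which matches — so no cycle.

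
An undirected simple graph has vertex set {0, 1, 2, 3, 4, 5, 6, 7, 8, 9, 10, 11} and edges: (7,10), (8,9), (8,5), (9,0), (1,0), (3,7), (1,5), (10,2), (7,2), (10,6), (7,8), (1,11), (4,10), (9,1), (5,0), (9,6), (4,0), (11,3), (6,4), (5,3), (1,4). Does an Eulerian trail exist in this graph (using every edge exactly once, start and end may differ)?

Degrees: 0:4, 1:5, 2:2, 3:3, 4:4, 5:4, 6:3, 7:4, 8:3, 9:4, 10:4, 11:2
Odd-degree vertices: 1, 3, 6, 8 (4 total).
An Eulerian trail requires 0 or 2 odd-degree vertices; here there are 4.

No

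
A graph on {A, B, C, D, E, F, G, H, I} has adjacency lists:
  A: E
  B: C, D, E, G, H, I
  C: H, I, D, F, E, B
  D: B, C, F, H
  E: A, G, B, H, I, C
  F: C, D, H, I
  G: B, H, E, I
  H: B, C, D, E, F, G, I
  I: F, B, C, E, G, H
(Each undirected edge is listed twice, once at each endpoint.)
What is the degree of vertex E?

Neighbors of E: A, B, C, G, H, I.

6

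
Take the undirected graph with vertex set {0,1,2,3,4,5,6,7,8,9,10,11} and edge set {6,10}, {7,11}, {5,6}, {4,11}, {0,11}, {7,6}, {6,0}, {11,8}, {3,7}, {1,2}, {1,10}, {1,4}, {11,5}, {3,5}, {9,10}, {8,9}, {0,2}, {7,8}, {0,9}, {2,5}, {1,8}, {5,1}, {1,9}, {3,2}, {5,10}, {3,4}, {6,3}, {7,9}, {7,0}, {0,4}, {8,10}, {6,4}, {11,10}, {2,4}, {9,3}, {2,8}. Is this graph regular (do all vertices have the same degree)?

Degrees: 0:6, 1:6, 2:6, 3:6, 4:6, 5:6, 6:6, 7:6, 8:6, 9:6, 10:6, 11:6
All degrees equal 6; the graph is regular.

Yes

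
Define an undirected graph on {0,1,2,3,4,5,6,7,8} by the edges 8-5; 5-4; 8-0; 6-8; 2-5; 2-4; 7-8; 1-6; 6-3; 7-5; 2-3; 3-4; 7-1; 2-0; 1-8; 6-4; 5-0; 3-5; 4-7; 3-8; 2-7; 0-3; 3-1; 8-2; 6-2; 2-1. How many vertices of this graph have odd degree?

6

Degrees: 0:4, 1:5, 2:8, 3:7, 4:5, 5:6, 6:5, 7:5, 8:7
Odd-degree vertices: 1, 3, 4, 6, 7, 8.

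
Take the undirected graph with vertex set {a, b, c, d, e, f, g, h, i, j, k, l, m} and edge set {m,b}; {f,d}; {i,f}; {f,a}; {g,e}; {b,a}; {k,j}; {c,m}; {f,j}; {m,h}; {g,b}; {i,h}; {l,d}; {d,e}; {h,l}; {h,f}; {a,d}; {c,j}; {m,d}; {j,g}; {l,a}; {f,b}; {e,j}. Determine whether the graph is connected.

Starting from a and exploring outward reaches every vertex (a, b, l, d, f, m, g, h, e, i, j, c, k); the graph is connected.

Yes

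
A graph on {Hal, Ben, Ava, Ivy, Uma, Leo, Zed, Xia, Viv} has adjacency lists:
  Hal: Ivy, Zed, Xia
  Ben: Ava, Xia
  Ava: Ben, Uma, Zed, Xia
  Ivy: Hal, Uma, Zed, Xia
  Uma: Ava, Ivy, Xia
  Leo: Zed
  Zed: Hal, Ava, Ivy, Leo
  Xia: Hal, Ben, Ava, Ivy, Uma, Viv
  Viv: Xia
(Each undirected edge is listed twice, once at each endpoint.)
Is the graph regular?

Degrees: Hal:3, Ben:2, Ava:4, Ivy:4, Uma:3, Leo:1, Zed:4, Xia:6, Viv:1
Vertex Leo has degree 1 while Xia has degree 6, so the graph is not regular.

No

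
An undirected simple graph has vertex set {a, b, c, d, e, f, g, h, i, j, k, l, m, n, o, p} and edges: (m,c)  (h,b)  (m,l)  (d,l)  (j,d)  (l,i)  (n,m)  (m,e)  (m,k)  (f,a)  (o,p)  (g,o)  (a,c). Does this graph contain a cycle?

The graph has 16 vertices, 13 edges, and 3 connected components.
Since 13 = 16 - 3, the graph is a forest and contains no cycle.

No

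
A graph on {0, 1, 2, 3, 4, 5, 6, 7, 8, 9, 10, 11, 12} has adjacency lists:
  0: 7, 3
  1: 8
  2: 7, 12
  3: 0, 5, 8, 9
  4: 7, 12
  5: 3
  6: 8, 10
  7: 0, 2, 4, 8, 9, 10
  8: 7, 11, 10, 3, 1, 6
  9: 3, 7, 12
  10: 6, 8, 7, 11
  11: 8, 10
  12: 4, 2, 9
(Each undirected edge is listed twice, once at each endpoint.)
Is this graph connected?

A breadth-first search from 0 visits 0, 7, 3, 8, 2, 9, 4, 10, 5, 6, 1, 11, 12 — all 13 vertices — so the graph is connected.

Yes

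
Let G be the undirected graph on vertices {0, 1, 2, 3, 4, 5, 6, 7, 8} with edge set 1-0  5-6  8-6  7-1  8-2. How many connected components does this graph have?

4

Component: {3}
Component: {4}
Component: {0, 1, 7}
Component: {2, 5, 6, 8}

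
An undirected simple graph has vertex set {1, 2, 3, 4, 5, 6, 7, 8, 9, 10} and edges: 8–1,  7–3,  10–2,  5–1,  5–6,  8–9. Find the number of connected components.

4

Component: {4}
Component: {2, 10}
Component: {3, 7}
Component: {1, 5, 6, 8, 9}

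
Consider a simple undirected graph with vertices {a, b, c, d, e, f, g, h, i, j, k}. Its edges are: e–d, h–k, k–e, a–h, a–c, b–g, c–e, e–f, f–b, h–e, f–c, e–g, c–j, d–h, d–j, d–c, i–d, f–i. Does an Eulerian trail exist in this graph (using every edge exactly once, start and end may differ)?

Degrees: a:2, b:2, c:5, d:5, e:6, f:4, g:2, h:4, i:2, j:2, k:2
Odd-degree vertices: c, d (2 total).
With 2 odd-degree vertices and all edges in one connected piece, an Eulerian trail exists (from c to d).

Yes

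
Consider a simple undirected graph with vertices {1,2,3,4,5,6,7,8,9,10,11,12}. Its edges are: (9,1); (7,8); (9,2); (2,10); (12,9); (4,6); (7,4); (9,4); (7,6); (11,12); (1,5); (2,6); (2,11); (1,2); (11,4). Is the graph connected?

Component: {3}
Component: {1, 2, 4, 5, 6, 7, 8, 9, 10, 11, 12}
No edge joins these 2 groups, so the graph is disconnected.

No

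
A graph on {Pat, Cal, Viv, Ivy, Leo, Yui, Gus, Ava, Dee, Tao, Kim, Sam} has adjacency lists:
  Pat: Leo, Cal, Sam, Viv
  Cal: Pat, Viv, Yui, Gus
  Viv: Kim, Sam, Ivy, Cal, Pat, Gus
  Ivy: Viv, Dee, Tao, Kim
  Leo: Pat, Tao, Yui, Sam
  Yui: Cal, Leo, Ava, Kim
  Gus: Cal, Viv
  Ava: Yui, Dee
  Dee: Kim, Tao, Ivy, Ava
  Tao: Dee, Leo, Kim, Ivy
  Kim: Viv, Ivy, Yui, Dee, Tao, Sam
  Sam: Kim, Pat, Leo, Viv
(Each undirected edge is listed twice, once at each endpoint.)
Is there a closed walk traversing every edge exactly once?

Degrees: Pat:4, Cal:4, Viv:6, Ivy:4, Leo:4, Yui:4, Gus:2, Ava:2, Dee:4, Tao:4, Kim:6, Sam:4
Every vertex has even degree and the edges form a single connected piece, so an Eulerian circuit exists.

Yes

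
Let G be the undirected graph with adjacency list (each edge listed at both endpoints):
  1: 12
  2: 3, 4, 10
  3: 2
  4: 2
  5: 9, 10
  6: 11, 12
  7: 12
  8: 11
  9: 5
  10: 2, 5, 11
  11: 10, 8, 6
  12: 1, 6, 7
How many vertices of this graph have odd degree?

10

Degrees: 1:1, 2:3, 3:1, 4:1, 5:2, 6:2, 7:1, 8:1, 9:1, 10:3, 11:3, 12:3
Odd-degree vertices: 1, 2, 3, 4, 7, 8, 9, 10, 11, 12.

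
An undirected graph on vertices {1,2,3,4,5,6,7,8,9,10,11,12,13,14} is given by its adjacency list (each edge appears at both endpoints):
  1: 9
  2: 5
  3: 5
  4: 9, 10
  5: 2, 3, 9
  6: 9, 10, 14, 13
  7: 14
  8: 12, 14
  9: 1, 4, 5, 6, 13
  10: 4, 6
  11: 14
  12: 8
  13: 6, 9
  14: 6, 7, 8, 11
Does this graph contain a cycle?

|V| = 14, |E| = 15, number of components = 1.
One cycle is 9-6-10-4-9.

Yes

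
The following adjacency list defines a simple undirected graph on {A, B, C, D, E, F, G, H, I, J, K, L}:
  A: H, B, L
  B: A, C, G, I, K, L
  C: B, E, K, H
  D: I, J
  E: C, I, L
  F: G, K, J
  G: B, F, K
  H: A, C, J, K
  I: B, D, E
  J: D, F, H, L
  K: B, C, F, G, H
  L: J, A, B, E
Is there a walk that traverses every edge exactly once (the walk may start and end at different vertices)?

Degrees: A:3, B:6, C:4, D:2, E:3, F:3, G:3, H:4, I:3, J:4, K:5, L:4
Odd-degree vertices: A, E, F, G, I, K (6 total).
With 6 odd-degree vertices (more than two), no single trail can use every edge.

No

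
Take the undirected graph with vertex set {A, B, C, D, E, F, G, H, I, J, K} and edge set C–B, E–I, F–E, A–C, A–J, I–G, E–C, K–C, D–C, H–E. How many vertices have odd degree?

8

Degrees: A:2, B:1, C:5, D:1, E:4, F:1, G:1, H:1, I:2, J:1, K:1
Odd-degree vertices: B, C, D, F, G, H, J, K.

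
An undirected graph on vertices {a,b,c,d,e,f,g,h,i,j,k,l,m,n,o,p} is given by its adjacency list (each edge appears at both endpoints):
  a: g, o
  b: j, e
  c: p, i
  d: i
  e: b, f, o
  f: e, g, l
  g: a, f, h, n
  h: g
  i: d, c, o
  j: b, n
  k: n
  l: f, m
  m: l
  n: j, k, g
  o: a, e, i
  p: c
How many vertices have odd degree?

Degrees: a:2, b:2, c:2, d:1, e:3, f:3, g:4, h:1, i:3, j:2, k:1, l:2, m:1, n:3, o:3, p:1
Odd-degree vertices: d, e, f, h, i, k, m, n, o, p.

10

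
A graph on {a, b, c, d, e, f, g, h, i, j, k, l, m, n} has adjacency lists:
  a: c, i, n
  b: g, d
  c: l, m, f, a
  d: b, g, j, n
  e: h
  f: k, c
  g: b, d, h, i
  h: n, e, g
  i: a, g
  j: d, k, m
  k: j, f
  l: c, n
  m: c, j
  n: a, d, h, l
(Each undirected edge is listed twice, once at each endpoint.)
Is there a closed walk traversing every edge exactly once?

Degrees: a:3, b:2, c:4, d:4, e:1, f:2, g:4, h:3, i:2, j:3, k:2, l:2, m:2, n:4
Vertices with odd degree: a, e, h, j. An Eulerian circuit requires all degrees even.

No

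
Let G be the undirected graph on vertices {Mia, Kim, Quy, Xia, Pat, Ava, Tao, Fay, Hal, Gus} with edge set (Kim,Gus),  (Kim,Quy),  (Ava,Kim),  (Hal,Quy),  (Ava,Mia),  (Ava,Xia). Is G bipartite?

Color {Quy, Pat, Ava, Tao, Fay, Gus} black and {Mia, Kim, Xia, Hal} white. No edge joins two same-colored vertices, so the graph is bipartite.

Yes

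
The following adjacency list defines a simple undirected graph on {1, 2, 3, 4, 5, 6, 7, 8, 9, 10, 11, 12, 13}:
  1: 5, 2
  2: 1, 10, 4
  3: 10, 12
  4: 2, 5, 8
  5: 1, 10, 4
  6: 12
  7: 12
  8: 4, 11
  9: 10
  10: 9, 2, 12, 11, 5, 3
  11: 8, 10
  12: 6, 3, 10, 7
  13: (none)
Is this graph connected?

No

Component: {13}
Component: {1, 2, 3, 4, 5, 6, 7, 8, 9, 10, 11, 12}
There are 2 separate components, so the graph is not connected.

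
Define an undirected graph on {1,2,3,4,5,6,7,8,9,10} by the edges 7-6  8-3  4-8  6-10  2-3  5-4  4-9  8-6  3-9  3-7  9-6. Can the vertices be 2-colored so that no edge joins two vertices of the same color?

Yes

Partition the vertices as {1, 3, 4, 6} vs {2, 5, 7, 8, 9, 10}. Each listed edge has one endpoint in each part, so the graph is bipartite.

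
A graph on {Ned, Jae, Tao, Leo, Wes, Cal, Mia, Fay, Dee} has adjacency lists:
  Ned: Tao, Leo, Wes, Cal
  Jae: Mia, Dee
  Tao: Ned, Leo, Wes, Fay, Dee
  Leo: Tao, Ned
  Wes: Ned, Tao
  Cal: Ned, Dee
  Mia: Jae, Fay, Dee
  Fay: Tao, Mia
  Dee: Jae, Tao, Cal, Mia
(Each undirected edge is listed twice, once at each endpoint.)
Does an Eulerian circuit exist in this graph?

Degrees: Ned:4, Jae:2, Tao:5, Leo:2, Wes:2, Cal:2, Mia:3, Fay:2, Dee:4
Tao, Mia have odd degree; an Eulerian circuit needs every degree to be even, so none exists.

No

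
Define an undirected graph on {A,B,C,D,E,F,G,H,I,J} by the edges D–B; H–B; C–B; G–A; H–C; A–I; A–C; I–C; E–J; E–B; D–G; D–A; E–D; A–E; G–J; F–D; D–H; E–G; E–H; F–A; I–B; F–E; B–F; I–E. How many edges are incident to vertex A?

Neighbors of A: C, D, E, F, G, I.

6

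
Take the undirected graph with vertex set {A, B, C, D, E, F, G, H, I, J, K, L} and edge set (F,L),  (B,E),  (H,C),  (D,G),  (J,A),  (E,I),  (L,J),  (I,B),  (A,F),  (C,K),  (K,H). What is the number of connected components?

4

Component: {D, G}
Component: {B, E, I}
Component: {C, H, K}
Component: {A, F, J, L}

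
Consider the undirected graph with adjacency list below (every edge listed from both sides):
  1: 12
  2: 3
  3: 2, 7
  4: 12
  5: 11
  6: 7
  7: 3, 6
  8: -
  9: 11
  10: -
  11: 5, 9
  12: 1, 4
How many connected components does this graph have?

Component: {8}
Component: {10}
Component: {1, 4, 12}
Component: {5, 9, 11}
Component: {2, 3, 6, 7}

5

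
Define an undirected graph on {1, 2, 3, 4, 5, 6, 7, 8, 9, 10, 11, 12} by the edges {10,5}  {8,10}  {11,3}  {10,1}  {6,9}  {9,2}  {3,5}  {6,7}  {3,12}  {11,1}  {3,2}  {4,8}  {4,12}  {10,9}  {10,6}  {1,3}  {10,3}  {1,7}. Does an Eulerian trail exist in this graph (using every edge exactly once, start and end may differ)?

Yes

Degrees: 1:4, 2:2, 3:6, 4:2, 5:2, 6:3, 7:2, 8:2, 9:3, 10:6, 11:2, 12:2
Odd-degree vertices: 6, 9 (2 total).
The non-isolated vertices are connected and exactly 2 have odd degree, so an Eulerian trail exists (from 6 to 9).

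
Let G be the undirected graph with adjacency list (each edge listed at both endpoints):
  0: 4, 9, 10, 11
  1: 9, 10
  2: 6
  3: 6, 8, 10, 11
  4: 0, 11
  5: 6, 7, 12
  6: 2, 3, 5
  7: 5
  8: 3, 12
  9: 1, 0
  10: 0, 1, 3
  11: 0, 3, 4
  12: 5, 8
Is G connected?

Yes

Starting from 0 and exploring outward reaches every vertex (0, 10, 11, 9, 4, 3, 1, 6, 8, 2, 5, 12, 7); the graph is connected.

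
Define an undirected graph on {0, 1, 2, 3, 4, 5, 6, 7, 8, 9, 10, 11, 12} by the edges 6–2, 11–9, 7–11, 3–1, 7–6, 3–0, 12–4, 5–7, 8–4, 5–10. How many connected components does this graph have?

Component: {0, 1, 3}
Component: {4, 8, 12}
Component: {2, 5, 6, 7, 9, 10, 11}

3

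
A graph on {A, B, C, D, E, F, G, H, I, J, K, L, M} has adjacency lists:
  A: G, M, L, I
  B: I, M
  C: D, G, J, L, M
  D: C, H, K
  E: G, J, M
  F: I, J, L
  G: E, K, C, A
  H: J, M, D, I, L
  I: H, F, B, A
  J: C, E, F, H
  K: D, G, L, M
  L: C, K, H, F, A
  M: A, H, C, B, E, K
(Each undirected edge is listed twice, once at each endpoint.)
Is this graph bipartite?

A valid 2-coloring puts {D, G, I, J, L, M} on one side and {A, B, C, E, F, H, K} on the other; every edge crosses between the two sides.

Yes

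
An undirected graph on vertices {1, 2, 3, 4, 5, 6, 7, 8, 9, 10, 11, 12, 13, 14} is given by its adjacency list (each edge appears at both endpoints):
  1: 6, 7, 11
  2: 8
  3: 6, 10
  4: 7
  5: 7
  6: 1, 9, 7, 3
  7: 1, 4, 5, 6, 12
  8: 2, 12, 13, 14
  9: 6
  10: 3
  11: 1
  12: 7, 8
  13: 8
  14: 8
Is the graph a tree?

No

The graph has 14 vertices and 14 edges.
A tree on 14 vertices has exactly 13 edges; this graph has 14, so it contains a cycle and is not a tree.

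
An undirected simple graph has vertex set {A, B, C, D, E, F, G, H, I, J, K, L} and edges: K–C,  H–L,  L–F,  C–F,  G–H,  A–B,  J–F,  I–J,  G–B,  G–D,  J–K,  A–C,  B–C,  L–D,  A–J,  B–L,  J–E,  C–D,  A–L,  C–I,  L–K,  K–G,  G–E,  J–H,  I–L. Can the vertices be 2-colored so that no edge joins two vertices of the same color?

The cycle A-B-L-A has length 3, which is odd, so the graph is not bipartite.

No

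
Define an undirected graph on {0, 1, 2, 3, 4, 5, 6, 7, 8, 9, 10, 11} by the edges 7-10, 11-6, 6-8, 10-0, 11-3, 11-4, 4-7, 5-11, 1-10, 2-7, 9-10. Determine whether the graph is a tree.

|V| = 12, |E| = 11.
It is connected with exactly 11 edges, hence acyclic — it is a tree.

Yes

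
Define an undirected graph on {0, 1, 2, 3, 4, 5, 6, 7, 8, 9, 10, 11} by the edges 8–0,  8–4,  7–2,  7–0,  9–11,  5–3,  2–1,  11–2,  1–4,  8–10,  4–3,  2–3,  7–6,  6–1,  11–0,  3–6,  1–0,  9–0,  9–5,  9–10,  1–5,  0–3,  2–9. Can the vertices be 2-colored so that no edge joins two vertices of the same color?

The cycle 2-9-11-2 has length 3, which is odd, so the graph is not bipartite.

No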